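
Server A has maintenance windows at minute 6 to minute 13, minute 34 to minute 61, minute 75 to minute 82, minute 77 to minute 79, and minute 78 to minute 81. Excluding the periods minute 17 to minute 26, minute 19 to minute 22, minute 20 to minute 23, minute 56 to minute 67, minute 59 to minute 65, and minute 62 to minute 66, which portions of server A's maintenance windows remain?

minute 6 to minute 13, minute 34 to minute 56, minute 75 to minute 82

First set merges to minute 6 to minute 13, minute 34 to minute 61, minute 75 to minute 82.
Second set merges to minute 17 to minute 26, minute 56 to minute 67.
minute 6 to minute 13: nothing removed.
minute 34 to minute 61 \ B = minute 34 to minute 56.
minute 75 to minute 82: nothing removed.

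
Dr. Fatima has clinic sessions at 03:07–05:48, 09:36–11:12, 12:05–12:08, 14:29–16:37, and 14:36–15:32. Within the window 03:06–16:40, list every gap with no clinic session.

After merging, the occupied span is 03:07–05:48, 09:36–11:12, 12:05–12:08, 14:29–16:37.
Gaps within 03:06–16:40: 03:06–03:07, 05:48–09:36, 11:12–12:05, 12:08–14:29, 16:37–16:40.

03:06–03:07, 05:48–09:36, 11:12–12:05, 12:08–14:29, 16:37–16:40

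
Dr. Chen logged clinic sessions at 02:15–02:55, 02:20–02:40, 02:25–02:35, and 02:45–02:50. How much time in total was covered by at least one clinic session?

Merged: 02:15–02:55.
Length: 40 min.

40 min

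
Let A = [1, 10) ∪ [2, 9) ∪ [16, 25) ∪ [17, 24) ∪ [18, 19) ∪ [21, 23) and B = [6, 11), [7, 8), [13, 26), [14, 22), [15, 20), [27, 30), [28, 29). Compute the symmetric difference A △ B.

A, merged: [1, 10), [16, 25).
B, merged: [6, 11), [13, 26), [27, 30).
A but not B: [1, 6).
B but not A: [10, 11), [13, 16), [25, 26), [27, 30).
Combining gives A △ B.

[1, 6) ∪ [10, 11) ∪ [13, 16) ∪ [25, 26) ∪ [27, 30)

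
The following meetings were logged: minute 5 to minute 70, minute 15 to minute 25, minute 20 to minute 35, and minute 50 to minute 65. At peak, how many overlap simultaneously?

3

Walk the sorted start/end points keeping a running depth.
The depth first hits 3 at minute 20.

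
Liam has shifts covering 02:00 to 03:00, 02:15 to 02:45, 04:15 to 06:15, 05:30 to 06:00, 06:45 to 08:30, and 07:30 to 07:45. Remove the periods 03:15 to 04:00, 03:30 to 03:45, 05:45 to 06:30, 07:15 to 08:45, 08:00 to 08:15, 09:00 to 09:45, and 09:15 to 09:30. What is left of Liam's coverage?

02:00–03:00, 04:15–05:45, 06:45–07:15

First set merges to 02:00–03:00, 04:15–06:15, 06:45–08:30.
Second set merges to 03:15–04:00, 05:45–06:30, 07:15–08:45, 09:00–09:45.
02:00–03:00: nothing removed.
04:15–06:15 \ B = 04:15–05:45.
06:45–08:30 \ B = 06:45–07:15.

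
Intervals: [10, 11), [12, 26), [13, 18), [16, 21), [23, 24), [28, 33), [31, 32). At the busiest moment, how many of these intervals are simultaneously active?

3

Walk the sorted start/end points keeping a running depth.
The depth first hits 3 at 16.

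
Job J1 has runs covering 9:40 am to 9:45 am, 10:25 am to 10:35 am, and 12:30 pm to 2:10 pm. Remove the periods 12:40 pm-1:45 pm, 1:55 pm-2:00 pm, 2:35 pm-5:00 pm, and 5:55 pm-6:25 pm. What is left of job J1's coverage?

9:40 am–9:45 am, 10:25 am–10:35 am, 12:30 pm–12:40 pm, 1:45 pm–1:55 pm, 2:00 pm–2:10 pm

9:40 am–9:45 am: nothing removed.
10:25 am–10:35 am: nothing removed.
12:30 pm–2:10 pm \ B = 12:30 pm–12:40 pm, 1:45 pm–1:55 pm, 2:00 pm–2:10 pm.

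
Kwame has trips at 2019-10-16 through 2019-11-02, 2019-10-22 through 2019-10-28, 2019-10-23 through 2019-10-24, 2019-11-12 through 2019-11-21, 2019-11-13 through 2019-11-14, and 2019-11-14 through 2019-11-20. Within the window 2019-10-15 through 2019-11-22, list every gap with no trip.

The merged coverage is 2019-10-16 through 2019-11-02, 2019-11-12 through 2019-11-21.
Complement within 2019-10-15 through 2019-11-22: 2019-10-15 through 2019-10-15, 2019-11-03 through 2019-11-11, 2019-11-22 through 2019-11-22.

2019-10-15 through 2019-10-15, 2019-11-03 through 2019-11-11, 2019-11-22 through 2019-11-22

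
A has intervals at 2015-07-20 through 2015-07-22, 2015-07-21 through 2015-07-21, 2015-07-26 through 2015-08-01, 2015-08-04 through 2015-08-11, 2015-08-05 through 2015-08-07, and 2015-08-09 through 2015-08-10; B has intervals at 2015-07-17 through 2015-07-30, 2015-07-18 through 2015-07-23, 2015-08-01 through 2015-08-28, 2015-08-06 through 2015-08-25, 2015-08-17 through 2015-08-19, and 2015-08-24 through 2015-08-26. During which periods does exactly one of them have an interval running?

2015-07-17 through 2015-07-19, 2015-07-23 through 2015-07-25, 2015-07-31 through 2015-07-31, 2015-08-02 through 2015-08-03, 2015-08-12 through 2015-08-28

A, merged: 2015-07-20 through 2015-07-22, 2015-07-26 through 2015-08-01, 2015-08-04 through 2015-08-11.
B, merged: 2015-07-17 through 2015-07-30, 2015-08-01 through 2015-08-28.
Only in the first: 2015-07-31 through 2015-07-31.
Only in the second: 2015-07-17 through 2015-07-19, 2015-07-23 through 2015-07-25, 2015-08-02 through 2015-08-03, 2015-08-12 through 2015-08-28.
Together these are the periods covered by exactly one.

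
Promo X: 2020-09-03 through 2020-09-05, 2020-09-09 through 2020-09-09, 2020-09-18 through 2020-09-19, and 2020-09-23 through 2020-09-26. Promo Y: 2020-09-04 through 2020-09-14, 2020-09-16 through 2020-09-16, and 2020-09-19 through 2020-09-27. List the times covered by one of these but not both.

2020-09-03 through 2020-09-03, 2020-09-06 through 2020-09-08, 2020-09-10 through 2020-09-14, 2020-09-16 through 2020-09-16, 2020-09-18 through 2020-09-18, 2020-09-20 through 2020-09-22, 2020-09-27 through 2020-09-27

Only in the first: 2020-09-03 through 2020-09-03, 2020-09-18 through 2020-09-18.
Only in the second: 2020-09-06 through 2020-09-08, 2020-09-10 through 2020-09-14, 2020-09-16 through 2020-09-16, 2020-09-20 through 2020-09-22, 2020-09-27 through 2020-09-27.
Together these are the periods covered by exactly one.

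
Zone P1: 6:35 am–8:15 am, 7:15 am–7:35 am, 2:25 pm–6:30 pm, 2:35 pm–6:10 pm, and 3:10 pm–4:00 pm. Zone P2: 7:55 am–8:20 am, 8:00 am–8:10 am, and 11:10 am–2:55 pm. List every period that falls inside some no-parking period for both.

7:55 am–8:15 am, 2:25 pm–2:55 pm

First set merges to 6:35 am–8:15 am, 2:25 pm–6:30 pm.
Second set merges to 7:55 am–8:20 am, 11:10 am–2:55 pm.
6:35 am–8:15 am overlaps B on 7:55 am–8:15 am.
2:25 pm–6:30 pm overlaps B on 2:25 pm–2:55 pm.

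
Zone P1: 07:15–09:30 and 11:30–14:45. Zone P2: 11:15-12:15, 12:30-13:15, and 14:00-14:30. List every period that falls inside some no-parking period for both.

07:15-09:30 meets no B interval.
11:30-14:45 ∩ B → 11:30-12:15, 12:30-13:15, 14:00-14:30.

11:30-12:15, 12:30-13:15, 14:00-14:30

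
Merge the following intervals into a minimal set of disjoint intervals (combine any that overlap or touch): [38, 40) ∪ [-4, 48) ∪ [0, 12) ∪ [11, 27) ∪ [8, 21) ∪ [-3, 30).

[-4, 48)

Sort by start: [-4, 48), [-3, 30), [0, 12), [8, 21), [11, 27), [38, 40).
[-3, 30) overlaps/touches [-4, 48) → extend to [-4, 48).
[0, 12) overlaps/touches [-4, 48) → extend to [-4, 48).
[8, 21) overlaps/touches [-4, 48) → extend to [-4, 48).
[11, 27) overlaps/touches [-4, 48) → extend to [-4, 48).
[38, 40) overlaps/touches [-4, 48) → extend to [-4, 48).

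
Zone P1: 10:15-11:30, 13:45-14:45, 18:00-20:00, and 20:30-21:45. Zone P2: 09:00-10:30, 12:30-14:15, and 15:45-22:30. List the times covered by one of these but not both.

A \ B = 10:30–11:30, 14:15–14:45.
B \ A = 09:00–10:15, 12:30–13:45, 15:45–18:00, 20:00–20:30, 21:45–22:30.
Union of the two gives the symmetric difference.

09:00–10:15, 10:30–11:30, 12:30–13:45, 14:15–14:45, 15:45–18:00, 20:00–20:30, 21:45–22:30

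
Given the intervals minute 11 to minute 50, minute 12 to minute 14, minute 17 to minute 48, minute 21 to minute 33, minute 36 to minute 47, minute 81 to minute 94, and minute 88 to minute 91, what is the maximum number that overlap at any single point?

3

Walk the sorted start/end points keeping a running depth.
The depth first hits 3 at minute 21.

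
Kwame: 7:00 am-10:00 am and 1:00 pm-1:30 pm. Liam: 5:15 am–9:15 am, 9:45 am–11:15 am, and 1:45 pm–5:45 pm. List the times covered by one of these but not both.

Only in the first: 9:15 am–9:45 am, 1:00 pm–1:30 pm.
Only in the second: 5:15 am–7:00 am, 10:00 am–11:15 am, 1:45 pm–5:45 pm.
Together these are the periods covered by exactly one.

5:15 am–7:00 am, 9:15 am–9:45 am, 10:00 am–11:15 am, 1:00 pm–1:30 pm, 1:45 pm–5:45 pm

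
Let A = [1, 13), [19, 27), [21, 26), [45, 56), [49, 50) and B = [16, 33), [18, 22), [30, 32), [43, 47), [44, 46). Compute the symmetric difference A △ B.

[1, 13) ∪ [16, 19) ∪ [27, 33) ∪ [43, 45) ∪ [47, 56)

A, merged: [1, 13), [19, 27), [45, 56).
B, merged: [16, 33), [43, 47).
A but not B: [1, 13), [47, 56).
B but not A: [16, 19), [27, 33), [43, 45).
Combining gives A △ B.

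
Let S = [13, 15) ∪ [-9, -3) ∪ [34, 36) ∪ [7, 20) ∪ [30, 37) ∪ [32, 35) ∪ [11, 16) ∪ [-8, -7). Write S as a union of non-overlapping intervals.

[-9, -3) ∪ [7, 20) ∪ [30, 37)

Sort by start: [-9, -3), [-8, -7), [7, 20), [11, 16), [13, 15), [30, 37), [32, 35), [34, 36).
[-8, -7) overlaps/touches [-9, -3) → extend to [-9, -3).
[7, 20) is disjoint → start new block.
[11, 16) overlaps/touches [7, 20) → extend to [7, 20).
[13, 15) overlaps/touches [7, 20) → extend to [7, 20).
[30, 37) is disjoint → start new block.
[32, 35) overlaps/touches [30, 37) → extend to [30, 37).
[34, 36) overlaps/touches [30, 37) → extend to [30, 37).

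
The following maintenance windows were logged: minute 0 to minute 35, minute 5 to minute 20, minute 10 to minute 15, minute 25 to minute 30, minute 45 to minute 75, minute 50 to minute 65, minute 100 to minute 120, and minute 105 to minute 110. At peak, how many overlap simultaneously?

3

Sweep endpoints in order; track running count of active intervals.
Peak of 3 reached at minute 10.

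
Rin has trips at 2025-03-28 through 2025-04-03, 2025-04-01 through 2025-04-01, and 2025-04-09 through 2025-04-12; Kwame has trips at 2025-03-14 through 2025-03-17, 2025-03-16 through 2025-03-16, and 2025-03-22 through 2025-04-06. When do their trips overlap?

First set merges to 2025-03-28 through 2025-04-03, 2025-04-09 through 2025-04-12.
Second set merges to 2025-03-14 through 2025-03-17, 2025-03-22 through 2025-04-06.
2025-03-28 through 2025-04-03 meets the second set on 2025-03-28 through 2025-04-03.
2025-04-09 through 2025-04-12: no overlap with the second set.

2025-03-28 through 2025-04-03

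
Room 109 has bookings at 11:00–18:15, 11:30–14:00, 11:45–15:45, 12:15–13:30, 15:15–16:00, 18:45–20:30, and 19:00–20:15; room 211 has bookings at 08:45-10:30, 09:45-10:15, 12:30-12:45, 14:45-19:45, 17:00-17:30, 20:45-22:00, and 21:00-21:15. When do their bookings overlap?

First set merges to 11:00-18:15, 18:45-20:30.
Second set merges to 08:45-10:30, 12:30-12:45, 14:45-19:45, 20:45-22:00.
11:00-18:15 meets the second set on 12:30-12:45, 14:45-18:15.
18:45-20:30 meets the second set on 18:45-19:45.

12:30-12:45, 14:45-18:15, 18:45-19:45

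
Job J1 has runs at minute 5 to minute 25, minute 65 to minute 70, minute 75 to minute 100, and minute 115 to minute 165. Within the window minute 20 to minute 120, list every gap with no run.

minute 25 to minute 65, minute 70 to minute 75, minute 100 to minute 115

Covered (merged): minute 5 to minute 25, minute 65 to minute 70, minute 75 to minute 100, minute 115 to minute 165.
Uncovered inside minute 20 to minute 120: minute 25 to minute 65, minute 70 to minute 75, minute 100 to minute 115.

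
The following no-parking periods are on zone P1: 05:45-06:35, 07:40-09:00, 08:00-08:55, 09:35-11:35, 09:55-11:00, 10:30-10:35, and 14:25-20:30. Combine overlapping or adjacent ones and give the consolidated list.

07:40-09:00 is disjoint → start new block.
08:00-08:55 overlaps/touches 07:40-09:00 → extend to 07:40-09:00.
09:35-11:35 is disjoint → start new block.
09:55-11:00 overlaps/touches 09:35-11:35 → extend to 09:35-11:35.
10:30-10:35 overlaps/touches 09:35-11:35 → extend to 09:35-11:35.
14:25-20:30 is disjoint → start new block.

05:45-06:35, 07:40-09:00, 09:35-11:35, 14:25-20:30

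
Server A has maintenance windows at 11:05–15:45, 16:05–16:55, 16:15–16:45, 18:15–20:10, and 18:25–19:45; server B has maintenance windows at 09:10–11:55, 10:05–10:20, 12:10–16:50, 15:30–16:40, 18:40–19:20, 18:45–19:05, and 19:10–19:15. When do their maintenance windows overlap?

11:05–11:55, 12:10–15:45, 16:05–16:50, 18:40–19:20

A, merged: 11:05–15:45, 16:05–16:55, 18:15–20:10.
B, merged: 09:10–11:55, 12:10–16:50, 18:40–19:20.
11:05–15:45 overlaps B on 11:05–11:55, 12:10–15:45.
16:05–16:55 overlaps B on 16:05–16:50.
18:15–20:10 overlaps B on 18:40–19:20.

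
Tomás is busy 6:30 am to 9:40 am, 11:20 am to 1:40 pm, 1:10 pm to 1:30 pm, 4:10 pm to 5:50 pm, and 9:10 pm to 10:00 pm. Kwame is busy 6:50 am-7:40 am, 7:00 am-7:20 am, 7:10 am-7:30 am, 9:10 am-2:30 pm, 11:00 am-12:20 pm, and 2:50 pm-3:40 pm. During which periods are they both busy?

6:50 am-7:40 am, 9:10 am-9:40 am, 11:20 am-1:40 pm

First set merges to 6:30 am-9:40 am, 11:20 am-1:40 pm, 4:10 pm-5:50 pm, 9:10 pm-10:00 pm.
Second set merges to 6:50 am-7:40 am, 9:10 am-2:30 pm, 2:50 pm-3:40 pm.
6:30 am-9:40 am overlaps B on 6:50 am-7:40 am, 9:10 am-9:40 am.
11:20 am-1:40 pm overlaps B on 11:20 am-1:40 pm.
4:10 pm-5:50 pm falls entirely outside B.
9:10 pm-10:00 pm falls entirely outside B.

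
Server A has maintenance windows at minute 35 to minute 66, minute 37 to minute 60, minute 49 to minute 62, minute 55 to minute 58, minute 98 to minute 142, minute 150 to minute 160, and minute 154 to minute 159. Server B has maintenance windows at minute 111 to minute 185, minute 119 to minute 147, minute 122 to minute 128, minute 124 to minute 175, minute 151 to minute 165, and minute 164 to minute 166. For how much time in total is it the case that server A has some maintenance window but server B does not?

First set merges to minute 35 to minute 66, minute 98 to minute 142, minute 150 to minute 160.
Second set merges to minute 111 to minute 185.
A \ B = minute 35 to minute 66, minute 98 to minute 111.
Total: 31 minutes + 13 minutes = 44 minutes.

44 minutes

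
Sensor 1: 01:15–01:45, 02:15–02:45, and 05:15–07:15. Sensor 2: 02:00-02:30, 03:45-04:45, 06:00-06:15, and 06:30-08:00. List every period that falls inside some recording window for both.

02:15–02:30, 06:00–06:15, 06:30–07:15

01:15–01:45 meets no B interval.
02:15–02:45 ∩ B → 02:15–02:30.
05:15–07:15 ∩ B → 06:00–06:15, 06:30–07:15.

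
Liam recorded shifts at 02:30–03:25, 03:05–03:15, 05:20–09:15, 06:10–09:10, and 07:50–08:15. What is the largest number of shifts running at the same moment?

At 07:50, 3 of the intervals are simultaneously active.
No point has more.

3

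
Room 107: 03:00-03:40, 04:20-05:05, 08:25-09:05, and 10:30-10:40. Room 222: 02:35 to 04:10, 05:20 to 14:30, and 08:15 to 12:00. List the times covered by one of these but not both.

B, merged: 02:35–04:10, 05:20–14:30.
A but not B: 04:20–05:05.
B but not A: 02:35–03:00, 03:40–04:10, 05:20–08:25, 09:05–10:30, 10:40–14:30.
Combining gives A △ B.

02:35–03:00, 03:40–04:10, 04:20–05:05, 05:20–08:25, 09:05–10:30, 10:40–14:30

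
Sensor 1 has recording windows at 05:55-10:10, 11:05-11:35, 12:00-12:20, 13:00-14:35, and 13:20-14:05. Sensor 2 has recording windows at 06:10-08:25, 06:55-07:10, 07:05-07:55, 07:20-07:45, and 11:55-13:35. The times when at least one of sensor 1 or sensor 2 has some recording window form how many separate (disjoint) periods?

First set merges to 05:55–10:10, 11:05–11:35, 12:00–12:20, 13:00–14:35.
Second set merges to 06:10–08:25, 11:55–13:35.
A ∪ B = 05:55–10:10, 11:05–11:35, 11:55–14:35.
That is 3 disjoint pieces.

3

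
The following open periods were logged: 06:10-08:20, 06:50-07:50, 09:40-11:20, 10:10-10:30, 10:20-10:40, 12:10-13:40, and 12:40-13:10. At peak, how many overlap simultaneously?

Sweep endpoints in order; track running count of active intervals.
Peak of 3 reached at 10:20.

3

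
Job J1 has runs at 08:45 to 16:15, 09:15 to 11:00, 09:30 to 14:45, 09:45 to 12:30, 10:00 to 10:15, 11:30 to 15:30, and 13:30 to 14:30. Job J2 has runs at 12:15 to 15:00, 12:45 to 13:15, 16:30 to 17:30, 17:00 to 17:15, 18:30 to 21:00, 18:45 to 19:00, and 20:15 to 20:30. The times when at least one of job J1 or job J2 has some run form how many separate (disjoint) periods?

3

Merge the first list: 08:45–16:15.
Merge the second list: 12:15–15:00, 16:30–17:30, 18:30–21:00.
A ∪ B = 08:45–16:15, 16:30–17:30, 18:30–21:00.
That is 3 disjoint pieces.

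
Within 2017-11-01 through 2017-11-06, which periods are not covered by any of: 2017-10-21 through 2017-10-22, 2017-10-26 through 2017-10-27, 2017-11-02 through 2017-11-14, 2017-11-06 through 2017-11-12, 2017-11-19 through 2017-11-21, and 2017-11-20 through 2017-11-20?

2017-11-01 through 2017-11-01

The merged coverage is 2017-10-21 through 2017-10-22, 2017-10-26 through 2017-10-27, 2017-11-02 through 2017-11-14, 2017-11-19 through 2017-11-21.
Uncovered inside 2017-11-01 through 2017-11-06: 2017-11-01 through 2017-11-01.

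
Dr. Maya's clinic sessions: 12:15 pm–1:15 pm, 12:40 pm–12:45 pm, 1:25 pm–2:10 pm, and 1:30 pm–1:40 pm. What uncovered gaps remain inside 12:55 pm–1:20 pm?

The merged coverage is 12:15 pm–1:15 pm, 1:25 pm–2:10 pm.
Gaps within 12:55 pm–1:20 pm: 1:15 pm–1:20 pm.

1:15 pm–1:20 pm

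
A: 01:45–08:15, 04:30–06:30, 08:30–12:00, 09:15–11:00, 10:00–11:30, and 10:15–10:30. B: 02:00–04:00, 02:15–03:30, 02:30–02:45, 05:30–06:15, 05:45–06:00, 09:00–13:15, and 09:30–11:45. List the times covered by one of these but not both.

First set merges to 01:45–08:15, 08:30–12:00.
Second set merges to 02:00–04:00, 05:30–06:15, 09:00–13:15.
A \ B = 01:45–02:00, 04:00–05:30, 06:15–08:15, 08:30–09:00.
B \ A = 12:00–13:15.
Union of the two gives the symmetric difference.

01:45–02:00, 04:00–05:30, 06:15–08:15, 08:30–09:00, 12:00–13:15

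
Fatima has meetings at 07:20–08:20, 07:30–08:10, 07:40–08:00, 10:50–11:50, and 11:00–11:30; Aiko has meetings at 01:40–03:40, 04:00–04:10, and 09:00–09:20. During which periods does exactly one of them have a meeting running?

A, merged: 07:20–08:20, 10:50–11:50.
A but not B: 07:20–08:20, 10:50–11:50.
B but not A: 01:40–03:40, 04:00–04:10, 09:00–09:20.
Combining gives A △ B.

01:40–03:40, 04:00–04:10, 07:20–08:20, 09:00–09:20, 10:50–11:50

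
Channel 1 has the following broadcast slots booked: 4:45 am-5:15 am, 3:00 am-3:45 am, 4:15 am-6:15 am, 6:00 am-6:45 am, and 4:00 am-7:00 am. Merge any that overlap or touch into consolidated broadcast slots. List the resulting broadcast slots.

3:00 am-3:45 am, 4:00 am-7:00 am

Sort by start: 3:00 am-3:45 am, 4:00 am-7:00 am, 4:15 am-6:15 am, 4:45 am-5:15 am, 6:00 am-6:45 am.
4:00 am-7:00 am is disjoint → start new block.
4:15 am-6:15 am overlaps/touches 4:00 am-7:00 am → extend to 4:00 am-7:00 am.
4:45 am-5:15 am overlaps/touches 4:00 am-7:00 am → extend to 4:00 am-7:00 am.
6:00 am-6:45 am overlaps/touches 4:00 am-7:00 am → extend to 4:00 am-7:00 am.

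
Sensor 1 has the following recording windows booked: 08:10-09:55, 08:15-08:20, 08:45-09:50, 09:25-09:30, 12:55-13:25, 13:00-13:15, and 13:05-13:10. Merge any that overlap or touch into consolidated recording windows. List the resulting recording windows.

08:10–09:55, 12:55–13:25

08:15–08:20 overlaps/touches 08:10–09:55 → extend to 08:10–09:55.
08:45–09:50 overlaps/touches 08:10–09:55 → extend to 08:10–09:55.
09:25–09:30 overlaps/touches 08:10–09:55 → extend to 08:10–09:55.
12:55–13:25 is disjoint → start new block.
13:00–13:15 overlaps/touches 12:55–13:25 → extend to 12:55–13:25.
13:05–13:10 overlaps/touches 12:55–13:25 → extend to 12:55–13:25.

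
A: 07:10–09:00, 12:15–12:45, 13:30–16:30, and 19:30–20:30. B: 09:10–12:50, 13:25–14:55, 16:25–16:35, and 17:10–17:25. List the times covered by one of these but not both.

A but not B: 07:10–09:00, 14:55–16:25, 19:30–20:30.
B but not A: 09:10–12:15, 12:45–12:50, 13:25–13:30, 16:30–16:35, 17:10–17:25.
Combining gives A △ B.

07:10–09:00, 09:10–12:15, 12:45–12:50, 13:25–13:30, 14:55–16:25, 16:30–16:35, 17:10–17:25, 19:30–20:30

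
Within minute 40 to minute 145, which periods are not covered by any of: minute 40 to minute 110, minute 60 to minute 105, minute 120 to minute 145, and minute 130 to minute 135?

The merged coverage is minute 40 to minute 110, minute 120 to minute 145.
Uncovered inside minute 40 to minute 145: minute 110 to minute 120.

minute 110 to minute 120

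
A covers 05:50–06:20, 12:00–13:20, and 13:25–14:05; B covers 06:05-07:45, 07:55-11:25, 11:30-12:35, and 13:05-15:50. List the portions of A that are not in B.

05:50–06:20 with B removed leaves 05:50–06:05.
12:00–13:20 with B removed leaves 12:35–13:05.
13:25–14:05 lies entirely inside B → drops out.

05:50–06:05, 12:35–13:05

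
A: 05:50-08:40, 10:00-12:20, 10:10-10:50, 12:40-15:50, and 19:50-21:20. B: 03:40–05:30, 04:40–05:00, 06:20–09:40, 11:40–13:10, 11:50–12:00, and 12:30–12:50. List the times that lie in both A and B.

First set merges to 05:50–08:40, 10:00–12:20, 12:40–15:50, 19:50–21:20.
Second set merges to 03:40–05:30, 06:20–09:40, 11:40–13:10.
05:50–08:40 ∩ B → 06:20–08:40.
10:00–12:20 ∩ B → 11:40–12:20.
12:40–15:50 ∩ B → 12:40–13:10.
19:50–21:20 meets no B interval.

06:20–08:40, 11:40–12:20, 12:40–13:10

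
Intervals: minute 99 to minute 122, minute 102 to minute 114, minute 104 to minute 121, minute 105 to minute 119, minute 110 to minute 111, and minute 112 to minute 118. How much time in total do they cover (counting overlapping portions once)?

23 minutes

Merged: minute 99 to minute 122.
Length: 23 minutes.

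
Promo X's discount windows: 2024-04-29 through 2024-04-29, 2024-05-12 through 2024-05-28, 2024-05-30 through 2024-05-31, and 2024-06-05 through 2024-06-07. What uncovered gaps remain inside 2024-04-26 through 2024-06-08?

2024-04-26 through 2024-04-28, 2024-04-30 through 2024-05-11, 2024-05-29 through 2024-05-29, 2024-06-01 through 2024-06-04, 2024-06-08 through 2024-06-08

The merged coverage is 2024-04-29 through 2024-04-29, 2024-05-12 through 2024-05-28, 2024-05-30 through 2024-05-31, 2024-06-05 through 2024-06-07.
Gaps within 2024-04-26 through 2024-06-08: 2024-04-26 through 2024-04-28, 2024-04-30 through 2024-05-11, 2024-05-29 through 2024-05-29, 2024-06-01 through 2024-06-04, 2024-06-08 through 2024-06-08.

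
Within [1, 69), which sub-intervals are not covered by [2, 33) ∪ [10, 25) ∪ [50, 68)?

The merged coverage is [2, 33), [50, 68).
Complement within [1, 69): [1, 2), [33, 50), [68, 69).

[1, 2) ∪ [33, 50) ∪ [68, 69)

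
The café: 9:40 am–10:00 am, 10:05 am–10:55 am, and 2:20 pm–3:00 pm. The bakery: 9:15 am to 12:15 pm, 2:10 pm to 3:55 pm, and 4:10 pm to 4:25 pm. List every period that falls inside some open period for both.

9:40 am-10:00 am, 10:05 am-10:55 am, 2:20 pm-3:00 pm

9:40 am-10:00 am meets the second set on 9:40 am-10:00 am.
10:05 am-10:55 am meets the second set on 10:05 am-10:55 am.
2:20 pm-3:00 pm meets the second set on 2:20 pm-3:00 pm.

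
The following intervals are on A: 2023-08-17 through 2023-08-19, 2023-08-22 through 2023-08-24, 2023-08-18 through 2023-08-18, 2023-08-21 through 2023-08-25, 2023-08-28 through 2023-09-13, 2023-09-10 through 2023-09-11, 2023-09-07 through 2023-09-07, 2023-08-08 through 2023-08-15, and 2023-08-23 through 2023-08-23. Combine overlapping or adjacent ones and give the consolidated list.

2023-08-08 through 2023-08-15, 2023-08-17 through 2023-08-19, 2023-08-21 through 2023-08-25, 2023-08-28 through 2023-09-13

Sort by start: 2023-08-08 through 2023-08-15, 2023-08-17 through 2023-08-19, 2023-08-18 through 2023-08-18, 2023-08-21 through 2023-08-25, 2023-08-22 through 2023-08-24, 2023-08-23 through 2023-08-23, 2023-08-28 through 2023-09-13, 2023-09-07 through 2023-09-07, 2023-09-10 through 2023-09-11.
2023-08-17 through 2023-08-19 is disjoint → start new block.
2023-08-18 through 2023-08-18 overlaps/touches 2023-08-17 through 2023-08-19 → extend to 2023-08-17 through 2023-08-19.
2023-08-21 through 2023-08-25 is disjoint → start new block.
2023-08-22 through 2023-08-24 overlaps/touches 2023-08-21 through 2023-08-25 → extend to 2023-08-21 through 2023-08-25.
2023-08-23 through 2023-08-23 overlaps/touches 2023-08-21 through 2023-08-25 → extend to 2023-08-21 through 2023-08-25.
2023-08-28 through 2023-09-13 is disjoint → start new block.
2023-09-07 through 2023-09-07 overlaps/touches 2023-08-28 through 2023-09-13 → extend to 2023-08-28 through 2023-09-13.
2023-09-10 through 2023-09-11 overlaps/touches 2023-08-28 through 2023-09-13 → extend to 2023-08-28 through 2023-09-13.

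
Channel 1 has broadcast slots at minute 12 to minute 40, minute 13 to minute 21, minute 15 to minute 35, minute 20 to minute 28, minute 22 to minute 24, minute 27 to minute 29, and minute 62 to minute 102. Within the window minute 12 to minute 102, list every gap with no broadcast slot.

minute 40 to minute 62

The merged coverage is minute 12 to minute 40, minute 62 to minute 102.
Gaps within minute 12 to minute 102: minute 40 to minute 62.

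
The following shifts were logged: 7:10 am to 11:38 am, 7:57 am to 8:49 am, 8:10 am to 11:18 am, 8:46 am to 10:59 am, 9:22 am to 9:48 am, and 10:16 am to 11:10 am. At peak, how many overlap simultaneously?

Sweep endpoints in order; track running count of active intervals.
Peak of 4 reached at 8:46 am.

4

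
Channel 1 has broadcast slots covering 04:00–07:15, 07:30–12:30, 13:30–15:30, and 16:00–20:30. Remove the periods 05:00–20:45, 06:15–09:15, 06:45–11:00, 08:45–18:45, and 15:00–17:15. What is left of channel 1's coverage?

04:00–05:00

Merge the second list: 05:00–20:45.
04:00–07:15 with B removed leaves 04:00–05:00.
07:30–12:30 lies entirely inside B → drops out.
13:30–15:30 lies entirely inside B → drops out.
16:00–20:30 lies entirely inside B → drops out.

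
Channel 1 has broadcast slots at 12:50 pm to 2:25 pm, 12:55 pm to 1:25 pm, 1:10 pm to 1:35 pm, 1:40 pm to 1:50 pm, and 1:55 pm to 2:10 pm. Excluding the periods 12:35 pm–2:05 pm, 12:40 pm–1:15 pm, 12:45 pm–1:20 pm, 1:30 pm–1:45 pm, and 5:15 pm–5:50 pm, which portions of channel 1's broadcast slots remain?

First set merges to 12:50 pm–2:25 pm.
Second set merges to 12:35 pm–2:05 pm, 5:15 pm–5:50 pm.
12:50 pm–2:25 pm with B removed leaves 2:05 pm–2:25 pm.

2:05 pm–2:25 pm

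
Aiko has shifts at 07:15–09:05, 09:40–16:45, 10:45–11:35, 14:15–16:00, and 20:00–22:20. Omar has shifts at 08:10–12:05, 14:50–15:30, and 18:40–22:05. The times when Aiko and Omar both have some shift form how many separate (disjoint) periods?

4

First set merges to 07:15-09:05, 09:40-16:45, 20:00-22:20.
A ∩ B = 08:10-09:05, 09:40-12:05, 14:50-15:30, 20:00-22:05.
That is 4 disjoint pieces.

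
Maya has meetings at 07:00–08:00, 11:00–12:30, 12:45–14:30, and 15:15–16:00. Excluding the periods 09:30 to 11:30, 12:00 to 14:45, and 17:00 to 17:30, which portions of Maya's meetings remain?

07:00-08:00: no B overlap → unchanged.
11:00-12:30 minus B → 11:30-12:00.
12:45-14:30: fully covered by B → removed.
15:15-16:00: no B overlap → unchanged.

07:00-08:00, 11:30-12:00, 15:15-16:00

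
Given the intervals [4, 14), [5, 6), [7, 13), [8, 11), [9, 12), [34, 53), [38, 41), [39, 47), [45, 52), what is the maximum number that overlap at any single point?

At 9, 4 of the intervals are simultaneously active.
No point has more.

4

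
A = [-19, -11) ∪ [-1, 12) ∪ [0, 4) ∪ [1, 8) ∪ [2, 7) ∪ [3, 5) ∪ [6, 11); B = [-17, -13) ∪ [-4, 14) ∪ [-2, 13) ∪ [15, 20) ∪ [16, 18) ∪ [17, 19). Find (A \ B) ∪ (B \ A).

[-19, -17) ∪ [-13, -11) ∪ [-4, -1) ∪ [12, 14) ∪ [15, 20)

Merge the first list: [-19, -11), [-1, 12).
Merge the second list: [-17, -13), [-4, 14), [15, 20).
A but not B: [-19, -17), [-13, -11).
B but not A: [-4, -1), [12, 14), [15, 20).
Combining gives A △ B.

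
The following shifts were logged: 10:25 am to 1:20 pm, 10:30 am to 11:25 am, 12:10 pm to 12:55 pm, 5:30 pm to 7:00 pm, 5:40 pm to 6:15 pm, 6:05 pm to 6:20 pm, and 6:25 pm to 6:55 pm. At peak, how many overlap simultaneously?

3

Sweep endpoints in order; track running count of active intervals.
Peak of 3 reached at 6:05 pm.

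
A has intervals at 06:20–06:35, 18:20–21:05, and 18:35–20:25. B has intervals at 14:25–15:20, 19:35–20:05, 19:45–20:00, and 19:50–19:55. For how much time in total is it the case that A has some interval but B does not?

2 h 30 min

Merge the first list: 06:20-06:35, 18:20-21:05.
Merge the second list: 14:25-15:20, 19:35-20:05.
A \ B = 06:20-06:35, 18:20-19:35, 20:05-21:05.
Total: 15 min + 1 h 15 min + 1 h = 2 h 30 min.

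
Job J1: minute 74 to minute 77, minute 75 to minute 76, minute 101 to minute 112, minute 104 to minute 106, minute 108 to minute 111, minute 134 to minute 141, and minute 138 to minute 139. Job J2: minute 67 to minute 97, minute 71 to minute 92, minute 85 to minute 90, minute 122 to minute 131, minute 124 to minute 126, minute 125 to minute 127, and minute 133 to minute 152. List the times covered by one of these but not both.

First set merges to minute 74 to minute 77, minute 101 to minute 112, minute 134 to minute 141.
Second set merges to minute 67 to minute 97, minute 122 to minute 131, minute 133 to minute 152.
A but not B: minute 101 to minute 112.
B but not A: minute 67 to minute 74, minute 77 to minute 97, minute 122 to minute 131, minute 133 to minute 134, minute 141 to minute 152.
Combining gives A △ B.

minute 67 to minute 74, minute 77 to minute 97, minute 101 to minute 112, minute 122 to minute 131, minute 133 to minute 134, minute 141 to minute 152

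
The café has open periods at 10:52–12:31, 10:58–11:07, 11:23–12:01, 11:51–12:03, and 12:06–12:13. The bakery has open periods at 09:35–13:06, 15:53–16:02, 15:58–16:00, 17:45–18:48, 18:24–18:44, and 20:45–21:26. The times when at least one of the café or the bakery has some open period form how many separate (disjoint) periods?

4

A, merged: 10:52–12:31.
B, merged: 09:35–13:06, 15:53–16:02, 17:45–18:48, 20:45–21:26.
A ∪ B = 09:35–13:06, 15:53–16:02, 17:45–18:48, 20:45–21:26.
That is 4 disjoint pieces.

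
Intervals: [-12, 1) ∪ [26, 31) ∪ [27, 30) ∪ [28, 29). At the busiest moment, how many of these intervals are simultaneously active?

3

Walk the sorted start/end points keeping a running depth.
The depth first hits 3 at 28.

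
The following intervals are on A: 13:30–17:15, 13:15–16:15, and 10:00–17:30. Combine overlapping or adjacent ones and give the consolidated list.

Sort by start: 10:00-17:30, 13:15-16:15, 13:30-17:15.
13:15-16:15 overlaps/touches 10:00-17:30 → extend to 10:00-17:30.
13:30-17:15 overlaps/touches 10:00-17:30 → extend to 10:00-17:30.

10:00-17:30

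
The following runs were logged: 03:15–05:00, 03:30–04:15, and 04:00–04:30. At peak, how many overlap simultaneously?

At 04:00, 3 of the intervals are simultaneously active.
No point has more.

3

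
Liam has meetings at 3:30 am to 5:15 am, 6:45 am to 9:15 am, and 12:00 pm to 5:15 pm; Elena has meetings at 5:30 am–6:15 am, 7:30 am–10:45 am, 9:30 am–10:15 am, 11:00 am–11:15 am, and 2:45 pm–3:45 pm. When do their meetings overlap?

7:30 am–9:15 am, 2:45 pm–3:45 pm

Second set merges to 5:30 am–6:15 am, 7:30 am–10:45 am, 11:00 am–11:15 am, 2:45 pm–3:45 pm.
3:30 am–5:15 am meets no B interval.
6:45 am–9:15 am ∩ B → 7:30 am–9:15 am.
12:00 pm–5:15 pm ∩ B → 2:45 pm–3:45 pm.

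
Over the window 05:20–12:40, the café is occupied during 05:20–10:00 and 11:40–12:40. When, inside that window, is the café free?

10:00–11:40

After merging, the occupied span is 05:20–10:00, 11:40–12:40.
Uncovered inside 05:20–12:40: 10:00–11:40.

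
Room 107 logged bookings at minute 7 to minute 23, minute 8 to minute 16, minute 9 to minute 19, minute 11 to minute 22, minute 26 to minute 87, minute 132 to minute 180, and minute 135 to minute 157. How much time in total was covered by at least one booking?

Merged: minute 7 to minute 23, minute 26 to minute 87, minute 132 to minute 180.
Lengths: 16 minutes + 61 minutes + 48 minutes = 125 minutes.

125 minutes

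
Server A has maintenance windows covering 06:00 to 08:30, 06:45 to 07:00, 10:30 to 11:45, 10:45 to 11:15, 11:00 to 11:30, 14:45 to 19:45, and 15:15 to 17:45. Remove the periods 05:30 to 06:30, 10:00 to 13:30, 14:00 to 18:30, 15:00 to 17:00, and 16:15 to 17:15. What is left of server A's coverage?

First set merges to 06:00–08:30, 10:30–11:45, 14:45–19:45.
Second set merges to 05:30–06:30, 10:00–13:30, 14:00–18:30.
06:00–08:30 minus B → 06:30–08:30.
10:30–11:45: fully covered by B → removed.
14:45–19:45 minus B → 18:30–19:45.

06:30–08:30, 18:30–19:45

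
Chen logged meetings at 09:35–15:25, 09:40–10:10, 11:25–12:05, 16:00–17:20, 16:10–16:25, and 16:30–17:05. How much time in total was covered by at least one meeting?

Merged: 09:35–15:25, 16:00–17:20.
Lengths: 5 h 50 min + 1 h 20 min = 7 h 10 min.

7 h 10 min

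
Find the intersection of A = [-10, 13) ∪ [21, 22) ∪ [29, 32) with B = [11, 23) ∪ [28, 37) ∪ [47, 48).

[-10, 13) overlaps B on [11, 13).
[21, 22) overlaps B on [21, 22).
[29, 32) overlaps B on [29, 32).

[11, 13) ∪ [21, 22) ∪ [29, 32)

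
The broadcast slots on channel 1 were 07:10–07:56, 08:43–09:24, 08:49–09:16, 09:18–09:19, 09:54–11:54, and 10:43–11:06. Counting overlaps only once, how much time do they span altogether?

3 h 27 min

Merged: 07:10-07:56, 08:43-09:24, 09:54-11:54.
Lengths: 46 min + 41 min + 2 h = 3 h 27 min.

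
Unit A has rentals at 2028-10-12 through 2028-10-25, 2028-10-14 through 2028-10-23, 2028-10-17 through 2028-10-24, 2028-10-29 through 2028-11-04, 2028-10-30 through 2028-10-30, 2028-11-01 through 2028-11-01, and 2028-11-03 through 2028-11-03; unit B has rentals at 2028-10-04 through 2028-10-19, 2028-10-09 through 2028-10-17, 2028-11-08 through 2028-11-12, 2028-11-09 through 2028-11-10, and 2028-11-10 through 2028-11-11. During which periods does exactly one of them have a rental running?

2028-10-04 through 2028-10-11, 2028-10-20 through 2028-10-25, 2028-10-29 through 2028-11-04, 2028-11-08 through 2028-11-12

First set merges to 2028-10-12 through 2028-10-25, 2028-10-29 through 2028-11-04.
Second set merges to 2028-10-04 through 2028-10-19, 2028-11-08 through 2028-11-12.
Only in the first: 2028-10-20 through 2028-10-25, 2028-10-29 through 2028-11-04.
Only in the second: 2028-10-04 through 2028-10-11, 2028-11-08 through 2028-11-12.
Together these are the periods covered by exactly one.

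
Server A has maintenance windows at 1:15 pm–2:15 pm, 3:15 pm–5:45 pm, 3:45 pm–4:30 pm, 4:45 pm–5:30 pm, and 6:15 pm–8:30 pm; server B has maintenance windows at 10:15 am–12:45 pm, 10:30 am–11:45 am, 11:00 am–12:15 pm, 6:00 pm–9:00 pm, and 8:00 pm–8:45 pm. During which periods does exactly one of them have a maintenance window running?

10:15 am-12:45 pm, 1:15 pm-2:15 pm, 3:15 pm-5:45 pm, 6:00 pm-6:15 pm, 8:30 pm-9:00 pm

Merge the first list: 1:15 pm-2:15 pm, 3:15 pm-5:45 pm, 6:15 pm-8:30 pm.
Merge the second list: 10:15 am-12:45 pm, 6:00 pm-9:00 pm.
A but not B: 1:15 pm-2:15 pm, 3:15 pm-5:45 pm.
B but not A: 10:15 am-12:45 pm, 6:00 pm-6:15 pm, 8:30 pm-9:00 pm.
Combining gives A △ B.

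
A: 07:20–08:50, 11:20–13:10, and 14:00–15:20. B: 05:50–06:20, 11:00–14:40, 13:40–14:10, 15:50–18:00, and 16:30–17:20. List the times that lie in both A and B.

11:20-13:10, 14:00-14:40

B, merged: 05:50-06:20, 11:00-14:40, 15:50-18:00.
07:20-08:50: no overlap with the second set.
11:20-13:10 meets the second set on 11:20-13:10.
14:00-15:20 meets the second set on 14:00-14:40.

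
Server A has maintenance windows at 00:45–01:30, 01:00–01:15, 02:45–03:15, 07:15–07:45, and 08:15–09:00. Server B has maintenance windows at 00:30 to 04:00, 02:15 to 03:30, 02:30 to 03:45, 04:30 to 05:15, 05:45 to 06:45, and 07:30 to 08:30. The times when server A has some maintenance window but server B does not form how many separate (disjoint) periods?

First set merges to 00:45-01:30, 02:45-03:15, 07:15-07:45, 08:15-09:00.
Second set merges to 00:30-04:00, 04:30-05:15, 05:45-06:45, 07:30-08:30.
A \ B = 07:15-07:30, 08:30-09:00.
That is 2 disjoint pieces.

2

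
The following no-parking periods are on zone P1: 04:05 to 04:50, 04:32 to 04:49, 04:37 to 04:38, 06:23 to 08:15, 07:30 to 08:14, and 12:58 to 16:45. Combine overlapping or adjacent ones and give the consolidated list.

04:05-04:50, 06:23-08:15, 12:58-16:45

04:32-04:49 overlaps/touches 04:05-04:50 → extend to 04:05-04:50.
04:37-04:38 overlaps/touches 04:05-04:50 → extend to 04:05-04:50.
06:23-08:15 is disjoint → start new block.
07:30-08:14 overlaps/touches 06:23-08:15 → extend to 06:23-08:15.
12:58-16:45 is disjoint → start new block.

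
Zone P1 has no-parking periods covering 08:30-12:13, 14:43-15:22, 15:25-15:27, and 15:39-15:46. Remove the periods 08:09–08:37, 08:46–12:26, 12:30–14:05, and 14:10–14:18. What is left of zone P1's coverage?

08:30–12:13 \ B = 08:37–08:46.
14:43–15:22: nothing removed.
15:25–15:27: nothing removed.
15:39–15:46: nothing removed.

08:37–08:46, 14:43–15:22, 15:25–15:27, 15:39–15:46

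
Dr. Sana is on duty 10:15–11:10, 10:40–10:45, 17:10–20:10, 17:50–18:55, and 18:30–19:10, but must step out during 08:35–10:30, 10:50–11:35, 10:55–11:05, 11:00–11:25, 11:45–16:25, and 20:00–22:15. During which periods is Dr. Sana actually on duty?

Merge the first list: 10:15-11:10, 17:10-20:10.
Merge the second list: 08:35-10:30, 10:50-11:35, 11:45-16:25, 20:00-22:15.
10:15-11:10 \ B = 10:30-10:50.
17:10-20:10 \ B = 17:10-20:00.

10:30-10:50, 17:10-20:00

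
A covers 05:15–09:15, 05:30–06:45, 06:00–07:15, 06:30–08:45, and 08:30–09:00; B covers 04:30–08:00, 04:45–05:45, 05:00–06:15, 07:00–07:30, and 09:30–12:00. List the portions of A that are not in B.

Merge the first list: 05:15-09:15.
Merge the second list: 04:30-08:00, 09:30-12:00.
05:15-09:15 minus B → 08:00-09:15.

08:00-09:15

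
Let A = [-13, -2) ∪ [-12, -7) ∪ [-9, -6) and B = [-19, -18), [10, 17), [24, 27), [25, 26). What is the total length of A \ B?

A, merged: [-13, -2).
B, merged: [-19, -18), [10, 17), [24, 27).
A \ B = [-13, -2).
Total: 11.

11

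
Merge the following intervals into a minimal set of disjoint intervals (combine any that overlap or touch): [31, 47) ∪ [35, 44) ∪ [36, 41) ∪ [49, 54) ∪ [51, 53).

[35, 44) overlaps/touches [31, 47) → extend to [31, 47).
[36, 41) overlaps/touches [31, 47) → extend to [31, 47).
[49, 54) is disjoint → start new block.
[51, 53) overlaps/touches [49, 54) → extend to [49, 54).

[31, 47) ∪ [49, 54)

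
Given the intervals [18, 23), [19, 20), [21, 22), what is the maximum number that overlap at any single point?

2

Sweep endpoints in order; track running count of active intervals.
Peak of 2 reached at 19.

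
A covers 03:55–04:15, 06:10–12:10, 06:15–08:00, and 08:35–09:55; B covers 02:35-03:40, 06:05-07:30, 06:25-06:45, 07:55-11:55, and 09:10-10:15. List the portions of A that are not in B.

03:55–04:15, 07:30–07:55, 11:55–12:10

Merge the first list: 03:55–04:15, 06:10–12:10.
Merge the second list: 02:35–03:40, 06:05–07:30, 07:55–11:55.
03:55–04:15 is untouched.
06:10–12:10 with B removed leaves 07:30–07:55, 11:55–12:10.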